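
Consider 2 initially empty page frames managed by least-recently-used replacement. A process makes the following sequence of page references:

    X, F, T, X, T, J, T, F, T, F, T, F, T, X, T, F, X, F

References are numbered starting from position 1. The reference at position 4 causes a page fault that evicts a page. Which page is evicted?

pos 1: X → miss, frames {X}
pos 2: F → miss, frames {X,F}
pos 3: T → miss, evict X, frames {F,T}
pos 4: X → miss, evict F, frames {T,X}
At position 4, page F is evicted.

F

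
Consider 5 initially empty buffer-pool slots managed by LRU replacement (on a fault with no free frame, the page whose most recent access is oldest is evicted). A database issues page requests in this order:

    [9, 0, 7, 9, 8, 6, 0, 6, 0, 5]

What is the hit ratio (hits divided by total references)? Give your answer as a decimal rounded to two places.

0.40

9 → fault, frames {9}
0 → fault, frames {9,0}
7 → fault, frames {9,0,7}
9 → hit
8 → fault, frames {0,7,9,8}
6 → fault, frames {0,7,9,8,6}
0 → hit
6 → hit
0 → hit
5 → fault, evict 7, frames {9,8,6,0,5}
Hits: 4 of 10 references → 4/10 = 0.4000.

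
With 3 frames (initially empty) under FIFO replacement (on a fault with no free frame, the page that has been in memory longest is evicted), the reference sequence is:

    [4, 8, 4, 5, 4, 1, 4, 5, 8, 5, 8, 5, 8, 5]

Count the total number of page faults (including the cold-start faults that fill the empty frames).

7

4: fault, frames [4]
8: fault, frames [4, 8]
4: hit
5: fault, frames [4, 8, 5]
4: hit
1: fault, evict 4, frames [8, 5, 1]
4: fault, evict 8, frames [5, 1, 4]
5: hit
8: fault, evict 5, frames [1, 4, 8]
5: fault, evict 1, frames [4, 8, 5]
8: hit
5: hit
8: hit
5: hit
Page faults: 7.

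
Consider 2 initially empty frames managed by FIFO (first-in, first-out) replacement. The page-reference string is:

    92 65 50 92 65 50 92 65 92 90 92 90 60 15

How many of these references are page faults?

12

92: miss, frames {92}
65: miss, frames {92,65}
50: miss, evict 92, frames {65,50}
92: miss, evict 65, frames {50,92}
65: miss, evict 50, frames {92,65}
50: miss, evict 92, frames {65,50}
92: miss, evict 65, frames {50,92}
65: miss, evict 50, frames {92,65}
92: hit
90: miss, evict 92, frames {65,90}
92: miss, evict 65, frames {90,92}
90: hit
60: miss, evict 90, frames {92,60}
15: miss, evict 92, frames {60,15}
Page faults: 12.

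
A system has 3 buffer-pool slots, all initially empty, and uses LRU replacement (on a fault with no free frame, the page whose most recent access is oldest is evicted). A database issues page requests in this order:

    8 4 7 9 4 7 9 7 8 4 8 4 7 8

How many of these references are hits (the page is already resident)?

8 -> fault, frames (8)
4 -> fault, frames (8 4)
7 -> fault, frames (8 4 7)
9 -> fault, evict 8, frames (4 7 9)
4 -> hit
7 -> hit
9 -> hit
7 -> hit
8 -> fault, evict 4, frames (9 7 8)
4 -> fault, evict 9, frames (7 8 4)
8 -> hit
4 -> hit
7 -> hit
8 -> hit
Hits: 8.

8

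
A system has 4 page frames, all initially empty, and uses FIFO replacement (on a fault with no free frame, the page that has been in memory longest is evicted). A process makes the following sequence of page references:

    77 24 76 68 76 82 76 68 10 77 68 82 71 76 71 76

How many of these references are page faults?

9

77: miss, frames (77)
24: miss, frames (77 24)
76: miss, frames (77 24 76)
68: miss, frames (77 24 76 68)
76: hit
82: miss, evict 77, frames (24 76 68 82)
76: hit
68: hit
10: miss, evict 24, frames (76 68 82 10)
77: miss, evict 76, frames (68 82 10 77)
68: hit
82: hit
71: miss, evict 68, frames (82 10 77 71)
76: miss, evict 82, frames (10 77 71 76)
71: hit
76: hit
Page faults: 9.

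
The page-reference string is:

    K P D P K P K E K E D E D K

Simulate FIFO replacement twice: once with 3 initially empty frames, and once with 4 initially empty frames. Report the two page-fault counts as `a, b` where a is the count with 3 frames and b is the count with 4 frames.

5, 4

3 frames: F F F . . . . F F . . . . . → 5 faults.
4 frames: F F F . . . . F . . . . . . → 4 faults.
4 < 5: adding a frame reduced faults, as is typical.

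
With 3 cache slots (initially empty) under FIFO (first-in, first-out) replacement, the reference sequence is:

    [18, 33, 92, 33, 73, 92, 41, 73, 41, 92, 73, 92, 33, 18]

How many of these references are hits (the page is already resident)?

7

18 -> miss, frames [18]
33 -> miss, frames [18, 33]
92 -> miss, frames [18, 33, 92]
33 -> hit
73 -> miss, evict 18, frames [33, 92, 73]
92 -> hit
41 -> miss, evict 33, frames [92, 73, 41]
73 -> hit
41 -> hit
92 -> hit
73 -> hit
92 -> hit
33 -> miss, evict 92, frames [73, 41, 33]
18 -> miss, evict 73, frames [41, 33, 18]
Hits: 7.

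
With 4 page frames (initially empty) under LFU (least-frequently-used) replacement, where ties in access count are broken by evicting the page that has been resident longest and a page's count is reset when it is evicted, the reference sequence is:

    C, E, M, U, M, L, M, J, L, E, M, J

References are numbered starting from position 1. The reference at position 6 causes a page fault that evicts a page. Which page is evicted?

C

pos 1: C → miss, frames {C}
pos 2: E → miss, frames {C,E}
pos 3: M → miss, frames {C,E,M}
pos 4: U → miss, frames {C,E,M,U}
pos 5: M → hit
pos 6: L → miss, evict C, frames {E,M,U,L}
At position 6, page C is evicted.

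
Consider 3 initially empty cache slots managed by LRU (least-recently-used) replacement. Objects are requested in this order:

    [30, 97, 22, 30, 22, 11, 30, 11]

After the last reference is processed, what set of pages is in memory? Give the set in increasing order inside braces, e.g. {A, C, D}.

{11, 22, 30}

30 → miss, frames [30]
97 → miss, frames [30, 97]
22 → miss, frames [30, 97, 22]
30 → hit
22 → hit
11 → miss, evict 97, frames [30, 22, 11]
30 → hit
11 → hit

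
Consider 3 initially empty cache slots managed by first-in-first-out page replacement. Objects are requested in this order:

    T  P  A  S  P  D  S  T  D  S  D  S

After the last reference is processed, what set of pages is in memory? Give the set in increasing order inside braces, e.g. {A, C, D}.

{D, S, T}

T: miss, frames (T)
P: miss, frames (T P)
A: miss, frames (T P A)
S: miss, evict T, frames (P A S)
P: hit
D: miss, evict P, frames (A S D)
S: hit
T: miss, evict A, frames (S D T)
D: hit
S: hit
D: hit
S: hit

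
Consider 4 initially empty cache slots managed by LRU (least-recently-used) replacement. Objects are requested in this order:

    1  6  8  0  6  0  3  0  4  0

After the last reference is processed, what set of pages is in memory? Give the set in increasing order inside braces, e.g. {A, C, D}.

1: miss, frames (1)
6: miss, frames (1 6)
8: miss, frames (1 6 8)
0: miss, frames (1 6 8 0)
6: hit
0: hit
3: miss, evict 1, frames (8 6 0 3)
0: hit
4: miss, evict 8, frames (6 3 0 4)
0: hit

{0, 3, 4, 6}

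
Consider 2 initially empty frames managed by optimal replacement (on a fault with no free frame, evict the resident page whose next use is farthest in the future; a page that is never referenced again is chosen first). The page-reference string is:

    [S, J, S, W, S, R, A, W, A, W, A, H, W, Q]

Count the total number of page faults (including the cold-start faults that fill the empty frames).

7

S: fault, frames {S}
J: fault, frames {S,J}
S: hit
W: fault, evict J, frames {S,W}
S: hit
R: fault, evict S, frames {W,R}
A: fault, evict R, frames {W,A}
W: hit
A: hit
W: hit
A: hit
H: fault, evict A, frames {W,H}
W: hit
Q: fault, evict H, frames {W,Q}
Page faults: 7.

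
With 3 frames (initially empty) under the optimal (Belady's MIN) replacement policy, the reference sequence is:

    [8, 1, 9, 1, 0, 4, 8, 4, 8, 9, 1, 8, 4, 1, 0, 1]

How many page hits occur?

8 -> fault, frames (8)
1 -> fault, frames (8 1)
9 -> fault, frames (8 1 9)
1 -> hit
0 -> fault, evict 1, frames (8 9 0)
4 -> fault, evict 0, frames (8 9 4)
8 -> hit
4 -> hit
8 -> hit
9 -> hit
1 -> fault, evict 9, frames (8 4 1)
8 -> hit
4 -> hit
1 -> hit
0 -> fault, evict 4, frames (8 1 0)
1 -> hit
Hits: 9.

9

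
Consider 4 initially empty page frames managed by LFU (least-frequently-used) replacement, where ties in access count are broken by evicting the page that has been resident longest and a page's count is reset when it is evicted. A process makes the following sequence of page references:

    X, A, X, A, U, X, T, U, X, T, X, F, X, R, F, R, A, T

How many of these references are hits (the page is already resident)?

X: miss, frames [X]
A: miss, frames [X, A]
X: hit
A: hit
U: miss, frames [X, A, U]
X: hit
T: miss, frames [X, A, U, T]
U: hit
X: hit
T: hit
X: hit
F: miss, evict A, frames [X, U, T, F]
X: hit
R: miss, evict F, frames [X, U, T, R]
F: miss, evict R, frames [X, U, T, F]
R: miss, evict F, frames [X, U, T, R]
A: miss, evict R, frames [X, U, T, A]
T: hit
Hits: 9.

9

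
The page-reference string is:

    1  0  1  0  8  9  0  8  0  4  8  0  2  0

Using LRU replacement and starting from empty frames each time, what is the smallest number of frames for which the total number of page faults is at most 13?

2

f=1: 14 faults
f=2: 10 faults
f=3: 6 faults
f=4: 6 faults
f=5: 6 faults
f=6: 6 faults
Smallest f with faults ≤ 13 is 2.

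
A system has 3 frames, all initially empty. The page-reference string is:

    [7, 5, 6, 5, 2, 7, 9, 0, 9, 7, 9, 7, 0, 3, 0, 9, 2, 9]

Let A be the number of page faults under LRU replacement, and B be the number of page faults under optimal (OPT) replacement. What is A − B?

2

Under LRU: F F F . F F F F . . . . . F . F F . → 10 faults.
Under OPT: F F F . F . F F . . . . . F . . F . → 8 faults.
A − B = 10 − 8 = 2.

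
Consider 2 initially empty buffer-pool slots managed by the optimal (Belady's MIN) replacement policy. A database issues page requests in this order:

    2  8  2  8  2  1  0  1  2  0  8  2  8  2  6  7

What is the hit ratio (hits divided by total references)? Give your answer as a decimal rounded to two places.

0.50

2 -> fault, frames (2)
8 -> fault, frames (2 8)
2 -> hit
8 -> hit
2 -> hit
1 -> fault, evict 8, frames (2 1)
0 -> fault, evict 2, frames (1 0)
1 -> hit
2 -> fault, evict 1, frames (0 2)
0 -> hit
8 -> fault, evict 0, frames (2 8)
2 -> hit
8 -> hit
2 -> hit
6 -> fault, evict 8, frames (2 6)
7 -> fault, evict 6, frames (2 7)
Hits: 8 of 16 references → 8/16 = 0.5000.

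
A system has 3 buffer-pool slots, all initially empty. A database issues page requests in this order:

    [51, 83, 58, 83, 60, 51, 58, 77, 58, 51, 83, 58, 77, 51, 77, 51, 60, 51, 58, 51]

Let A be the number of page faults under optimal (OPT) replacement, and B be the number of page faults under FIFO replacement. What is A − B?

Under OPT: F F F . F . . F . . F . . F . . F . . . → 8 faults.
Under FIFO: F F F . F F . F F . F . . F F . F . F F → 13 faults.
A − B = 8 − 13 = -5.

-5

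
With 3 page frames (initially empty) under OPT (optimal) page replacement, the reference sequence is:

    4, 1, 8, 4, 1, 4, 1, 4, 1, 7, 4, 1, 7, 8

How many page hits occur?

9

4: fault, frames {4}
1: fault, frames {4,1}
8: fault, frames {4,1,8}
4: hit
1: hit
4: hit
1: hit
4: hit
1: hit
7: fault, evict 8, frames {4,1,7}
4: hit
1: hit
7: hit
8: fault, evict 7, frames {4,1,8}
Hits: 9.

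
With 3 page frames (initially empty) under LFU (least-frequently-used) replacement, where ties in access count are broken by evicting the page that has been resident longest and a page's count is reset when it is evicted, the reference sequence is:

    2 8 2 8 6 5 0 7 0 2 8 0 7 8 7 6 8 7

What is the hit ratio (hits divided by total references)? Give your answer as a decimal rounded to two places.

0.44

2 → fault, frames (2)
8 → fault, frames (2 8)
2 → hit
8 → hit
6 → fault, frames (2 8 6)
5 → fault, evict 6, frames (2 8 5)
0 → fault, evict 5, frames (2 8 0)
7 → fault, evict 0, frames (2 8 7)
0 → fault, evict 7, frames (2 8 0)
2 → hit
8 → hit
0 → hit
7 → fault, evict 0, frames (2 8 7)
8 → hit
7 → hit
6 → fault, evict 7, frames (2 8 6)
8 → hit
7 → fault, evict 6, frames (2 8 7)
Hits: 8 of 18 references → 8/18 = 0.4444.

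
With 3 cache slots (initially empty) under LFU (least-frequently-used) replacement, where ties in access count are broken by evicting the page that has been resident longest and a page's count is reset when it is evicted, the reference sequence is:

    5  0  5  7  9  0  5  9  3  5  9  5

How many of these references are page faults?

5 -> fault, frames {5}
0 -> fault, frames {5,0}
5 -> hit
7 -> fault, frames {5,0,7}
9 -> fault, evict 0, frames {5,7,9}
0 -> fault, evict 7, frames {5,9,0}
5 -> hit
9 -> hit
3 -> fault, evict 0, frames {5,9,3}
5 -> hit
9 -> hit
5 -> hit
Page faults: 6.

6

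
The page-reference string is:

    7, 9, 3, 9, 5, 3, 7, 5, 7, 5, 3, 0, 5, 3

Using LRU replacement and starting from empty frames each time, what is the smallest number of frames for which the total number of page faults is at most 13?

f=1: 14 faults
f=2: 11 faults
f=3: 6 faults
f=4: 5 faults
f=5: 5 faults
Smallest f with faults ≤ 13 is 2.

2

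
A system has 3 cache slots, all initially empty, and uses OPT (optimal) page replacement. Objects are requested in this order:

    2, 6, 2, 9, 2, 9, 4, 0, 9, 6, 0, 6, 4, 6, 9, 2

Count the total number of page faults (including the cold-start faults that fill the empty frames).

7

2 -> fault, frames {2}
6 -> fault, frames {2,6}
2 -> hit
9 -> fault, frames {2,6,9}
2 -> hit
9 -> hit
4 -> fault, evict 2, frames {6,9,4}
0 -> fault, evict 4, frames {6,9,0}
9 -> hit
6 -> hit
0 -> hit
6 -> hit
4 -> fault, evict 0, frames {6,9,4}
6 -> hit
9 -> hit
2 -> fault, evict 4, frames {6,9,2}
Page faults: 7.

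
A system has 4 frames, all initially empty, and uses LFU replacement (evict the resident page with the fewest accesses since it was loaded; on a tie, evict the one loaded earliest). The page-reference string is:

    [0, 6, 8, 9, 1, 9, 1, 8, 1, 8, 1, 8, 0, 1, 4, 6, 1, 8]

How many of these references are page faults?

0 -> miss, frames [0]
6 -> miss, frames [0, 6]
8 -> miss, frames [0, 6, 8]
9 -> miss, frames [0, 6, 8, 9]
1 -> miss, evict 0, frames [6, 8, 9, 1]
9 -> hit
1 -> hit
8 -> hit
1 -> hit
8 -> hit
1 -> hit
8 -> hit
0 -> miss, evict 6, frames [8, 9, 1, 0]
1 -> hit
4 -> miss, evict 0, frames [8, 9, 1, 4]
6 -> miss, evict 4, frames [8, 9, 1, 6]
1 -> hit
8 -> hit
Page faults: 8.

8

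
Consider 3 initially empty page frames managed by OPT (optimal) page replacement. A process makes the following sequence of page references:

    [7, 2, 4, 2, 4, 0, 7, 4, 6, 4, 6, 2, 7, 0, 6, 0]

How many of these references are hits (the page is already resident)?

9

7 → miss, frames (7)
2 → miss, frames (7 2)
4 → miss, frames (7 2 4)
2 → hit
4 → hit
0 → miss, evict 2, frames (7 4 0)
7 → hit
4 → hit
6 → miss, evict 0, frames (7 4 6)
4 → hit
6 → hit
2 → miss, evict 4, frames (7 6 2)
7 → hit
0 → miss, evict 2, frames (7 6 0)
6 → hit
0 → hit
Hits: 9.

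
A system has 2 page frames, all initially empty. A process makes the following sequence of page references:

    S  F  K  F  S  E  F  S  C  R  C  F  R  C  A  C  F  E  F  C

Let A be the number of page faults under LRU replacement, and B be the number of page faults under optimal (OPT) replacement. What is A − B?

2

Under LRU: F F F . F F F F F F . F F F F . F F . F → 16 faults.
Under OPT: F F F . F F . F F F . F . F F . F F . F → 14 faults.
A − B = 16 − 14 = 2.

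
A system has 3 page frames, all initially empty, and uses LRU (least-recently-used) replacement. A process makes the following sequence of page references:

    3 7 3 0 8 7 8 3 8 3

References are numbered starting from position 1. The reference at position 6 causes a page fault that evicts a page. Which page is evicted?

3

pos 1: 3 → miss, frames {3}
pos 2: 7 → miss, frames {3,7}
pos 3: 3 → hit
pos 4: 0 → miss, frames {7,3,0}
pos 5: 8 → miss, evict 7, frames {3,0,8}
pos 6: 7 → miss, evict 3, frames {0,8,7}
At position 6, page 3 is evicted.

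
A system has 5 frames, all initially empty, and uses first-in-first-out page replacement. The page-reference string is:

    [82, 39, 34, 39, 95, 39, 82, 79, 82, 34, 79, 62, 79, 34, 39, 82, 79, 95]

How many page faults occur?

82 → miss, frames [82]
39 → miss, frames [82, 39]
34 → miss, frames [82, 39, 34]
39 → hit
95 → miss, frames [82, 39, 34, 95]
39 → hit
82 → hit
79 → miss, frames [82, 39, 34, 95, 79]
82 → hit
34 → hit
79 → hit
62 → miss, evict 82, frames [39, 34, 95, 79, 62]
79 → hit
34 → hit
39 → hit
82 → miss, evict 39, frames [34, 95, 79, 62, 82]
79 → hit
95 → hit
Page faults: 7.

7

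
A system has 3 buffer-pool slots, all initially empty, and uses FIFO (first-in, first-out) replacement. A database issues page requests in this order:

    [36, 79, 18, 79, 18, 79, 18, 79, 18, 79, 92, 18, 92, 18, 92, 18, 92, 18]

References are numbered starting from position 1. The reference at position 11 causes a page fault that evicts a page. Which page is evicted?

pos 1: 36 → fault, frames [36]
pos 2: 79 → fault, frames [36, 79]
pos 3: 18 → fault, frames [36, 79, 18]
pos 4: 79 → hit
pos 5: 18 → hit
pos 6: 79 → hit
pos 7: 18 → hit
pos 8: 79 → hit
pos 9: 18 → hit
pos 10: 79 → hit
pos 11: 92 → fault, evict 36, frames [79, 18, 92]
At position 11, page 36 is evicted.

36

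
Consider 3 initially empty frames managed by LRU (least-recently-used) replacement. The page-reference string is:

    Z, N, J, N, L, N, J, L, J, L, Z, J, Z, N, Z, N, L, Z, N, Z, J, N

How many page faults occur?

Z → miss, frames {Z}
N → miss, frames {Z,N}
J → miss, frames {Z,N,J}
N → hit
L → miss, evict Z, frames {J,N,L}
N → hit
J → hit
L → hit
J → hit
L → hit
Z → miss, evict N, frames {J,L,Z}
J → hit
Z → hit
N → miss, evict L, frames {J,Z,N}
Z → hit
N → hit
L → miss, evict J, frames {Z,N,L}
Z → hit
N → hit
Z → hit
J → miss, evict L, frames {N,Z,J}
N → hit
Page faults: 8.

8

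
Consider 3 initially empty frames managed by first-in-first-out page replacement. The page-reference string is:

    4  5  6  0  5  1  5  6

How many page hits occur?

1

4 → fault, frames {4}
5 → fault, frames {4,5}
6 → fault, frames {4,5,6}
0 → fault, evict 4, frames {5,6,0}
5 → hit
1 → fault, evict 5, frames {6,0,1}
5 → fault, evict 6, frames {0,1,5}
6 → fault, evict 0, frames {1,5,6}
Hits: 1.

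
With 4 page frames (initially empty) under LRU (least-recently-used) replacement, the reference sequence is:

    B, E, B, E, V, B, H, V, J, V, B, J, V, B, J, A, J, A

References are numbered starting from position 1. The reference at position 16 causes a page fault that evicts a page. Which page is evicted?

pos 1: B -> fault, frames (B)
pos 2: E -> fault, frames (B E)
pos 3: B -> hit
pos 4: E -> hit
pos 5: V -> fault, frames (B E V)
pos 6: B -> hit
pos 7: H -> fault, frames (E V B H)
pos 8: V -> hit
pos 9: J -> fault, evict E, frames (B H V J)
pos 10: V -> hit
pos 11: B -> hit
pos 12: J -> hit
pos 13: V -> hit
pos 14: B -> hit
pos 15: J -> hit
pos 16: A -> fault, evict H, frames (V B J A)
At position 16, page H is evicted.

H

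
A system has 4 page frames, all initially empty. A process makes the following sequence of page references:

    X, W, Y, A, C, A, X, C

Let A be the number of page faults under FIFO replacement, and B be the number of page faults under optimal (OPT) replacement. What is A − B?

Under FIFO: F F F F F . F . → 6 faults.
Under OPT: F F F F F . . . → 5 faults.
A − B = 6 − 5 = 1.

1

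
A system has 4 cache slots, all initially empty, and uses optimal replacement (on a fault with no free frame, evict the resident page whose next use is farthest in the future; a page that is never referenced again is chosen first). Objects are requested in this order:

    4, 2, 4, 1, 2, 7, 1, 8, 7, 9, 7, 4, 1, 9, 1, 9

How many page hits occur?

10

4 -> fault, frames [4]
2 -> fault, frames [4, 2]
4 -> hit
1 -> fault, frames [4, 2, 1]
2 -> hit
7 -> fault, frames [4, 2, 1, 7]
1 -> hit
8 -> fault, evict 2, frames [4, 1, 7, 8]
7 -> hit
9 -> fault, evict 8, frames [4, 1, 7, 9]
7 -> hit
4 -> hit
1 -> hit
9 -> hit
1 -> hit
9 -> hit
Hits: 10.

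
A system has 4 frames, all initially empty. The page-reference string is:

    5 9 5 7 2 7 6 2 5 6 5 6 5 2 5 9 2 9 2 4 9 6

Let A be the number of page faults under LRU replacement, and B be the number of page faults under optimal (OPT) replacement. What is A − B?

2

Under LRU: F F . F F . F . . . . . . . . F . . . F . F → 8 faults.
Under OPT: F F . F F . F . . . . . . . . . . . . F . . → 6 faults.
A − B = 8 − 6 = 2.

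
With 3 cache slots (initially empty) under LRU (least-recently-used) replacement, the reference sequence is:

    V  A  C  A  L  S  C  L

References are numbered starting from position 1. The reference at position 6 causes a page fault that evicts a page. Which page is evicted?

pos 1: V -> fault, frames [V]
pos 2: A -> fault, frames [V, A]
pos 3: C -> fault, frames [V, A, C]
pos 4: A -> hit
pos 5: L -> fault, evict V, frames [C, A, L]
pos 6: S -> fault, evict C, frames [A, L, S]
At position 6, page C is evicted.

C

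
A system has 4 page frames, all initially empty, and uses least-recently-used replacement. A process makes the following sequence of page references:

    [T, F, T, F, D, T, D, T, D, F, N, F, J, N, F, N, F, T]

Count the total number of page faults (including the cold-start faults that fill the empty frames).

6

T: miss, frames {T}
F: miss, frames {T,F}
T: hit
F: hit
D: miss, frames {T,F,D}
T: hit
D: hit
T: hit
D: hit
F: hit
N: miss, frames {T,D,F,N}
F: hit
J: miss, evict T, frames {D,N,F,J}
N: hit
F: hit
N: hit
F: hit
T: miss, evict D, frames {J,N,F,T}
Page faults: 6.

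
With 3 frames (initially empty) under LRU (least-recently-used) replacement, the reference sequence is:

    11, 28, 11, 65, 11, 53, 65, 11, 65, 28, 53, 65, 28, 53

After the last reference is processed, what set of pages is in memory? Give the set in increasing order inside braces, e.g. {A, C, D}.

{28, 53, 65}

11 -> fault, frames (11)
28 -> fault, frames (11 28)
11 -> hit
65 -> fault, frames (28 11 65)
11 -> hit
53 -> fault, evict 28, frames (65 11 53)
65 -> hit
11 -> hit
65 -> hit
28 -> fault, evict 53, frames (11 65 28)
53 -> fault, evict 11, frames (65 28 53)
65 -> hit
28 -> hit
53 -> hit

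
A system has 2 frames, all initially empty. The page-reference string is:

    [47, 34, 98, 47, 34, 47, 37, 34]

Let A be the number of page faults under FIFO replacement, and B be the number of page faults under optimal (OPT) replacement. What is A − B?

Under FIFO: F F F F F . F . → 6 faults.
Under OPT: F F F . F . F . → 5 faults.
A − B = 6 − 5 = 1.

1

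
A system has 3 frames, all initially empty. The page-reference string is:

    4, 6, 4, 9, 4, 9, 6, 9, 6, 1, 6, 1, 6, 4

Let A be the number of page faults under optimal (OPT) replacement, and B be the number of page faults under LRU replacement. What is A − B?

Under OPT: F F . F . . . . . F . . . . → 4 faults.
Under LRU: F F . F . . . . . F . . . F → 5 faults.
A − B = 4 − 5 = -1.

-1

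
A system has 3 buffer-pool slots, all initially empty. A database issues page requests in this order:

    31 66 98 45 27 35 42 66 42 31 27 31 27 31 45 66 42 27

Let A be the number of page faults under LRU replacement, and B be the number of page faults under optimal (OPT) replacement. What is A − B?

Under LRU: F F F F F F F F . F F . . . F F F F → 14 faults.
Under OPT: F F F F F F F . . . F . . . F . F . → 10 faults.
A − B = 14 − 10 = 4.

4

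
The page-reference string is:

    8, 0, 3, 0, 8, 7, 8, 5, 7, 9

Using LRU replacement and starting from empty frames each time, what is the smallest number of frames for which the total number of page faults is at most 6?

3

f=1: 10 faults
f=2: 8 faults
f=3: 6 faults
f=4: 6 faults
f=5: 6 faults
f=6: 6 faults
Smallest f with faults ≤ 6 is 3.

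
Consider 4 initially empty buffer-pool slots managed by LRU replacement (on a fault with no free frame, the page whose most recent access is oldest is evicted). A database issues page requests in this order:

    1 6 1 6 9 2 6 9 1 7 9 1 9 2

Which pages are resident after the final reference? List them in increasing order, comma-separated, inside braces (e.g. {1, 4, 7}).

1: miss, frames [1]
6: miss, frames [1, 6]
1: hit
6: hit
9: miss, frames [1, 6, 9]
2: miss, frames [1, 6, 9, 2]
6: hit
9: hit
1: hit
7: miss, evict 2, frames [6, 9, 1, 7]
9: hit
1: hit
9: hit
2: miss, evict 6, frames [7, 1, 9, 2]

{1, 2, 7, 9}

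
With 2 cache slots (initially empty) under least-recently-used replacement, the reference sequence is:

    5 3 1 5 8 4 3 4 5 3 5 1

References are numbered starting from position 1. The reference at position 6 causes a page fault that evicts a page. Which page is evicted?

5

pos 1: 5 → fault, frames [5]
pos 2: 3 → fault, frames [5, 3]
pos 3: 1 → fault, evict 5, frames [3, 1]
pos 4: 5 → fault, evict 3, frames [1, 5]
pos 5: 8 → fault, evict 1, frames [5, 8]
pos 6: 4 → fault, evict 5, frames [8, 4]
At position 6, page 5 is evicted.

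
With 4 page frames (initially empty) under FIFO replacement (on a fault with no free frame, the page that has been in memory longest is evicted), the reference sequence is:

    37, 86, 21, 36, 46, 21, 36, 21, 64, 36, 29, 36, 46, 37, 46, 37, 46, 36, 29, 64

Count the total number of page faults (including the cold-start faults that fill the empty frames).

9

37 -> miss, frames (37)
86 -> miss, frames (37 86)
21 -> miss, frames (37 86 21)
36 -> miss, frames (37 86 21 36)
46 -> miss, evict 37, frames (86 21 36 46)
21 -> hit
36 -> hit
21 -> hit
64 -> miss, evict 86, frames (21 36 46 64)
36 -> hit
29 -> miss, evict 21, frames (36 46 64 29)
36 -> hit
46 -> hit
37 -> miss, evict 36, frames (46 64 29 37)
46 -> hit
37 -> hit
46 -> hit
36 -> miss, evict 46, frames (64 29 37 36)
29 -> hit
64 -> hit
Page faults: 9.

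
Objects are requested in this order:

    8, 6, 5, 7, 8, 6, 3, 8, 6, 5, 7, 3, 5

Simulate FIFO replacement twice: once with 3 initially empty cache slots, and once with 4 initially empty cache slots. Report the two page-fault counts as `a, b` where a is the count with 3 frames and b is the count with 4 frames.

3 frames: F F F F F F F . . F F . . → 9 faults.
4 frames: F F F F . . F F F F F F . → 10 faults.
10 > 9: adding a frame increased faults — Belady's anomaly.

9, 10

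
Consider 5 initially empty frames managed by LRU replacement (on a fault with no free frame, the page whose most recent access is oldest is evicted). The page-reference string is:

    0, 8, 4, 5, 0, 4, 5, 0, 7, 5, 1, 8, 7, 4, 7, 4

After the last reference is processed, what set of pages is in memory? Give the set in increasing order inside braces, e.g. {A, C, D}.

{1, 4, 5, 7, 8}

0 → miss, frames (0)
8 → miss, frames (0 8)
4 → miss, frames (0 8 4)
5 → miss, frames (0 8 4 5)
0 → hit
4 → hit
5 → hit
0 → hit
7 → miss, frames (8 4 5 0 7)
5 → hit
1 → miss, evict 8, frames (4 0 7 5 1)
8 → miss, evict 4, frames (0 7 5 1 8)
7 → hit
4 → miss, evict 0, frames (5 1 8 7 4)
7 → hit
4 → hit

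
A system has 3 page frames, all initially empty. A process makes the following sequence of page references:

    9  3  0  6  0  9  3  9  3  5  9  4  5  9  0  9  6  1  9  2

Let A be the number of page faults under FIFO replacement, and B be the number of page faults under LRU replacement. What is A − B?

Under FIFO: F F F F . F F . . F . F . F F . F F F F → 14 faults.
Under LRU: F F F F . F F . . F . F . . F . F F . F → 12 faults.
A − B = 14 − 12 = 2.

2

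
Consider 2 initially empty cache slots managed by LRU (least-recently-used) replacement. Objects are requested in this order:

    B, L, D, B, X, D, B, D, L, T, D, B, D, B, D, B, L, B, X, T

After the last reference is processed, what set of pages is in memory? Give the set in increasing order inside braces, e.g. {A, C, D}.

B → miss, frames (B)
L → miss, frames (B L)
D → miss, evict B, frames (L D)
B → miss, evict L, frames (D B)
X → miss, evict D, frames (B X)
D → miss, evict B, frames (X D)
B → miss, evict X, frames (D B)
D → hit
L → miss, evict B, frames (D L)
T → miss, evict D, frames (L T)
D → miss, evict L, frames (T D)
B → miss, evict T, frames (D B)
D → hit
B → hit
D → hit
B → hit
L → miss, evict D, frames (B L)
B → hit
X → miss, evict L, frames (B X)
T → miss, evict B, frames (X T)

{T, X}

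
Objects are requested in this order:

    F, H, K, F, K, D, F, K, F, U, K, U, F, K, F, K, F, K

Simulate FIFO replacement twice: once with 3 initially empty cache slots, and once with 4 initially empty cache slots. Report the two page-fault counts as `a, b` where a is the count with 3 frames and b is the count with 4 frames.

3 frames: F F F . . F F . . F F . . . . . . . → 7 faults.
4 frames: F F F . . F . . . F . . F . . . . . → 6 faults.
6 < 7: adding a frame reduced faults, as is typical.

7, 6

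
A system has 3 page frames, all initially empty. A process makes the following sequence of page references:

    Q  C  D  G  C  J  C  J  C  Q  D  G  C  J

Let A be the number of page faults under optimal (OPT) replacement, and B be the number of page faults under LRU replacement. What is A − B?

Under OPT: F F F F . F . . . . F F . . → 7 faults.
Under LRU: F F F F . F . . . F F F F F → 10 faults.
A − B = 7 − 10 = -3.

-3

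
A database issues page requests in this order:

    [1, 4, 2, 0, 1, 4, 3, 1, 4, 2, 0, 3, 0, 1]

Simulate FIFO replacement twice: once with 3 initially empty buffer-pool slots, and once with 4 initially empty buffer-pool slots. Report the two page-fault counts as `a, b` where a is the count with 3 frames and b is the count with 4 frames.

10, 11

3 frames: F F F F F F F . . F F . . F → 10 faults.
4 frames: F F F F . . F F F F F F . F → 11 faults.
11 > 10: adding a frame increased faults — Belady's anomaly.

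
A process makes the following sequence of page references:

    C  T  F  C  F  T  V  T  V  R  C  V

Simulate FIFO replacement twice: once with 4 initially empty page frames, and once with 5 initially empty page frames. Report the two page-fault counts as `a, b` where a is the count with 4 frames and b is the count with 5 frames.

6, 5

4 frames: F F F . . . F . . F F . → 6 faults.
5 frames: F F F . . . F . . F . . → 5 faults.
5 < 6: adding a frame reduced faults, as is typical.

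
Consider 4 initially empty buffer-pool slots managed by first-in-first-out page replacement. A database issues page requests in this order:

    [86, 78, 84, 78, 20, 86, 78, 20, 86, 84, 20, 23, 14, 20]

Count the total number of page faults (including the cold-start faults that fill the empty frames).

86: fault, frames {86}
78: fault, frames {86,78}
84: fault, frames {86,78,84}
78: hit
20: fault, frames {86,78,84,20}
86: hit
78: hit
20: hit
86: hit
84: hit
20: hit
23: fault, evict 86, frames {78,84,20,23}
14: fault, evict 78, frames {84,20,23,14}
20: hit
Page faults: 6.

6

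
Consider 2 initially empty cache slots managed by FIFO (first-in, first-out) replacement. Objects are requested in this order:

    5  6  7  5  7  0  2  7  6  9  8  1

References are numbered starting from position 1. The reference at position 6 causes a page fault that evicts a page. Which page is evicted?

7

pos 1: 5 → fault, frames {5}
pos 2: 6 → fault, frames {5,6}
pos 3: 7 → fault, evict 5, frames {6,7}
pos 4: 5 → fault, evict 6, frames {7,5}
pos 5: 7 → hit
pos 6: 0 → fault, evict 7, frames {5,0}
At position 6, page 7 is evicted.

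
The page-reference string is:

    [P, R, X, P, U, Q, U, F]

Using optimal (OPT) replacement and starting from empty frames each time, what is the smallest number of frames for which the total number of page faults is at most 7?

2

f=1: 8 faults
f=2: 6 faults
f=3: 6 faults
f=4: 6 faults
f=5: 6 faults
f=6: 6 faults
Smallest f with faults ≤ 7 is 2.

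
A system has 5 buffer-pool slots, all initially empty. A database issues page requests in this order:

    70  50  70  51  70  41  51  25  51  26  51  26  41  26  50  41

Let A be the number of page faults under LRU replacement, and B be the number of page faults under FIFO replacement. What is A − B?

Under LRU: F F . F . F . F . F . . . . F . → 7 faults.
Under FIFO: F F . F . F . F . F . . . . . . → 6 faults.
A − B = 7 − 6 = 1.

1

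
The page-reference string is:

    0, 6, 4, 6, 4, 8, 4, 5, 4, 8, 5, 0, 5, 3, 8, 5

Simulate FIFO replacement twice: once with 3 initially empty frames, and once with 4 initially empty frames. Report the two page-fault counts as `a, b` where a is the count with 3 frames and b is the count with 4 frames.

3 frames: F F F . . F . F . . . F . F F F → 9 faults.
4 frames: F F F . . F . F . . . F . F . . → 7 faults.
7 < 9: adding a frame reduced faults, as is typical.

9, 7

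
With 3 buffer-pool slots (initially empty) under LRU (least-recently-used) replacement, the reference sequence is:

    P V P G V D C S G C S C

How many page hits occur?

5

P: fault, frames (P)
V: fault, frames (P V)
P: hit
G: fault, frames (V P G)
V: hit
D: fault, evict P, frames (G V D)
C: fault, evict G, frames (V D C)
S: fault, evict V, frames (D C S)
G: fault, evict D, frames (C S G)
C: hit
S: hit
C: hit
Hits: 5.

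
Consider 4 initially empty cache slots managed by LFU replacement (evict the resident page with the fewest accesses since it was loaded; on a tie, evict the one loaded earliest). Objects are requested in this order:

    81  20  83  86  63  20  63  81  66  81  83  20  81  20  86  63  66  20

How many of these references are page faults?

10

81 → miss, frames [81]
20 → miss, frames [81, 20]
83 → miss, frames [81, 20, 83]
86 → miss, frames [81, 20, 83, 86]
63 → miss, evict 81, frames [20, 83, 86, 63]
20 → hit
63 → hit
81 → miss, evict 83, frames [20, 86, 63, 81]
66 → miss, evict 86, frames [20, 63, 81, 66]
81 → hit
83 → miss, evict 66, frames [20, 63, 81, 83]
20 → hit
81 → hit
20 → hit
86 → miss, evict 83, frames [20, 63, 81, 86]
63 → hit
66 → miss, evict 86, frames [20, 63, 81, 66]
20 → hit
Page faults: 10.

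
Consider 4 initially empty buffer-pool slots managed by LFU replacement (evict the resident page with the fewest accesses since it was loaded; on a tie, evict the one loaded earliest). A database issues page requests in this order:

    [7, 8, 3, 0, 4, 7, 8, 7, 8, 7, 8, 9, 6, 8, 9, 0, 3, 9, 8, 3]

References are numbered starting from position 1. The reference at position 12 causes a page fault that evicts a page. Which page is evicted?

pos 1: 7 → miss, frames [7]
pos 2: 8 → miss, frames [7, 8]
pos 3: 3 → miss, frames [7, 8, 3]
pos 4: 0 → miss, frames [7, 8, 3, 0]
pos 5: 4 → miss, evict 7, frames [8, 3, 0, 4]
pos 6: 7 → miss, evict 8, frames [3, 0, 4, 7]
pos 7: 8 → miss, evict 3, frames [0, 4, 7, 8]
pos 8: 7 → hit
pos 9: 8 → hit
pos 10: 7 → hit
pos 11: 8 → hit
pos 12: 9 → miss, evict 0, frames [4, 7, 8, 9]
At position 12, page 0 is evicted.

0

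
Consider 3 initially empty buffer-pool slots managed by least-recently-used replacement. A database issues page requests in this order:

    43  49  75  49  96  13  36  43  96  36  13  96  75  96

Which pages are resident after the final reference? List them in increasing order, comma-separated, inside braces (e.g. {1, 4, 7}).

{13, 75, 96}

43 -> fault, frames [43]
49 -> fault, frames [43, 49]
75 -> fault, frames [43, 49, 75]
49 -> hit
96 -> fault, evict 43, frames [75, 49, 96]
13 -> fault, evict 75, frames [49, 96, 13]
36 -> fault, evict 49, frames [96, 13, 36]
43 -> fault, evict 96, frames [13, 36, 43]
96 -> fault, evict 13, frames [36, 43, 96]
36 -> hit
13 -> fault, evict 43, frames [96, 36, 13]
96 -> hit
75 -> fault, evict 36, frames [13, 96, 75]
96 -> hit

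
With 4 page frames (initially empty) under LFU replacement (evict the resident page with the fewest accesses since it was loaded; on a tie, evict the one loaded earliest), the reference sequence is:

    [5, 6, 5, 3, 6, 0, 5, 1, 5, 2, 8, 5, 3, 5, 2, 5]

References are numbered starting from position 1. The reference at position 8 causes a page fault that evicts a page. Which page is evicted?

3

pos 1: 5: miss, frames {5}
pos 2: 6: miss, frames {5,6}
pos 3: 5: hit
pos 4: 3: miss, frames {5,6,3}
pos 5: 6: hit
pos 6: 0: miss, frames {5,6,3,0}
pos 7: 5: hit
pos 8: 1: miss, evict 3, frames {5,6,0,1}
At position 8, page 3 is evicted.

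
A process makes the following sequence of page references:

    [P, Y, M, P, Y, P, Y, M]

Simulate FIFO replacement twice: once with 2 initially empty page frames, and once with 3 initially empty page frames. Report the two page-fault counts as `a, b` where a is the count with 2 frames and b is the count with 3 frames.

6, 3

2 frames: F F F F F . . F → 6 faults.
3 frames: F F F . . . . . → 3 faults.
3 < 6: adding a frame reduced faults, as is typical.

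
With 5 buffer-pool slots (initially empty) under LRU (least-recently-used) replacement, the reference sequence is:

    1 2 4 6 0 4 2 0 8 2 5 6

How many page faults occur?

8

1: fault, frames [1]
2: fault, frames [1, 2]
4: fault, frames [1, 2, 4]
6: fault, frames [1, 2, 4, 6]
0: fault, frames [1, 2, 4, 6, 0]
4: hit
2: hit
0: hit
8: fault, evict 1, frames [6, 4, 2, 0, 8]
2: hit
5: fault, evict 6, frames [4, 0, 8, 2, 5]
6: fault, evict 4, frames [0, 8, 2, 5, 6]
Page faults: 8.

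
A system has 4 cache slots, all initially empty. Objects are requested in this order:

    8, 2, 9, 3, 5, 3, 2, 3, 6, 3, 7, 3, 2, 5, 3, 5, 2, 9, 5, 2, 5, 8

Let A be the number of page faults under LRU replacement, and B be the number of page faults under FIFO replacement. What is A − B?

-2

Under LRU: F F F F F . . . F . F . . F . . . F . . . F → 10 faults.
Under FIFO: F F F F F . . . F . F . F . F F . F . . . F → 12 faults.
A − B = 10 − 12 = -2.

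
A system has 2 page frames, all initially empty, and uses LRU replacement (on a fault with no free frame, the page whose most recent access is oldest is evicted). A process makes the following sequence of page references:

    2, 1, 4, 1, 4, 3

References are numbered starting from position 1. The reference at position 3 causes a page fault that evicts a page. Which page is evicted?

pos 1: 2 → fault, frames [2]
pos 2: 1 → fault, frames [2, 1]
pos 3: 4 → fault, evict 2, frames [1, 4]
At position 3, page 2 is evicted.

2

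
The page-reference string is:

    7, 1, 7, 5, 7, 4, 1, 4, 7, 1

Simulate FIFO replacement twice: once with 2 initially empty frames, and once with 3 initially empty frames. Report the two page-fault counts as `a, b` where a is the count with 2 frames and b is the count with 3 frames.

7, 6

2 frames: F F . F F F F . F . → 7 faults.
3 frames: F F . F . F . . F F → 6 faults.
6 < 7: adding a frame reduced faults, as is typical.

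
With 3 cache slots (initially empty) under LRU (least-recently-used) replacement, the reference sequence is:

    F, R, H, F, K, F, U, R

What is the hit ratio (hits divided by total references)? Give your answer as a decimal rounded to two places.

F: miss, frames [F]
R: miss, frames [F, R]
H: miss, frames [F, R, H]
F: hit
K: miss, evict R, frames [H, F, K]
F: hit
U: miss, evict H, frames [K, F, U]
R: miss, evict K, frames [F, U, R]
Hits: 2 of 8 references → 2/8 = 0.2500.

0.25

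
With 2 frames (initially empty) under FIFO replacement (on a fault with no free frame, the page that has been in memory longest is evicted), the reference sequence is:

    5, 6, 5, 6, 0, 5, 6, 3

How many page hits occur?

5: fault, frames (5)
6: fault, frames (5 6)
5: hit
6: hit
0: fault, evict 5, frames (6 0)
5: fault, evict 6, frames (0 5)
6: fault, evict 0, frames (5 6)
3: fault, evict 5, frames (6 3)
Hits: 2.

2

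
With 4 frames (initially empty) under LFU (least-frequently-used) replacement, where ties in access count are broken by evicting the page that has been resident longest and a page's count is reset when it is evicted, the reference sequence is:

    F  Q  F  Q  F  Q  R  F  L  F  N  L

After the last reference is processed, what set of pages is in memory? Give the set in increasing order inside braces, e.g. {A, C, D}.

{F, L, N, Q}

F -> fault, frames [F]
Q -> fault, frames [F, Q]
F -> hit
Q -> hit
F -> hit
Q -> hit
R -> fault, frames [F, Q, R]
F -> hit
L -> fault, frames [F, Q, R, L]
F -> hit
N -> fault, evict R, frames [F, Q, L, N]
L -> hit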